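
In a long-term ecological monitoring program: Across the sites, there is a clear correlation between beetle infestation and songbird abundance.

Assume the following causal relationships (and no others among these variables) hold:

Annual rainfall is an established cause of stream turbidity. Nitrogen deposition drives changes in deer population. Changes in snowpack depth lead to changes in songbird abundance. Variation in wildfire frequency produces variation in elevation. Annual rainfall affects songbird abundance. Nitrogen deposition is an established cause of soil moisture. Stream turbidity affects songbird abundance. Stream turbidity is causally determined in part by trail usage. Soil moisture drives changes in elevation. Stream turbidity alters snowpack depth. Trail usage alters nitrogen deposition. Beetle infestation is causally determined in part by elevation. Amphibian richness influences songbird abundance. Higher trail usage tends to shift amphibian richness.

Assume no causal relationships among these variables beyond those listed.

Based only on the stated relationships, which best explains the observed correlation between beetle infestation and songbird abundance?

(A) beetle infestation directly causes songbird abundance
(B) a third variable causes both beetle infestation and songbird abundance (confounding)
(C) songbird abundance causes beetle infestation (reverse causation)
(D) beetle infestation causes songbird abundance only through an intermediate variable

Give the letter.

Trail usage causes beetle infestation (trail usage → nitrogen deposition → soil moisture → elevation → beetle infestation) and songbird abundance (trail usage → stream turbidity → songbird abundance) — a common cause creating the correlation.
There is no stated path from beetle infestation to songbird abundance or from songbird abundance to beetle infestation, so neither direct nor reverse causation applies.

B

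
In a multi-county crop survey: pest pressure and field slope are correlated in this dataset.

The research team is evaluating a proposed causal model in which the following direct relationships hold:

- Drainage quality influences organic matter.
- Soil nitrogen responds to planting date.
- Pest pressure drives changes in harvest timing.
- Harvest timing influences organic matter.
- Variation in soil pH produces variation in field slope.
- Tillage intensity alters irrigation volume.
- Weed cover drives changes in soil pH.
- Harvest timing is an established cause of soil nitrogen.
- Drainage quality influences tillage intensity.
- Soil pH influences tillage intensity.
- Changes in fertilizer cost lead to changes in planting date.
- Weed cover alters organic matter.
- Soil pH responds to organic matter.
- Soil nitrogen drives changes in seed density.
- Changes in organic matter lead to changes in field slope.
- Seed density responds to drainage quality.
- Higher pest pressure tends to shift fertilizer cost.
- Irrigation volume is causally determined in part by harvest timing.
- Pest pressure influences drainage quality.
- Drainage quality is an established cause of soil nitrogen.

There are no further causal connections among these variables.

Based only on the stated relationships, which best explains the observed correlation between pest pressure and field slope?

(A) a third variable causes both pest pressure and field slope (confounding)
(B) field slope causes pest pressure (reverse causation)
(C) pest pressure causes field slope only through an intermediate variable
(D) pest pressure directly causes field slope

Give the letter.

C

Pest pressure reaches field slope through pest pressure → drainage quality → organic matter → field slope — an indirect causal chain with no direct pest pressure → field slope link. No variable causes both pest pressure and field slope, so confounding is ruled out; the effect is mediated.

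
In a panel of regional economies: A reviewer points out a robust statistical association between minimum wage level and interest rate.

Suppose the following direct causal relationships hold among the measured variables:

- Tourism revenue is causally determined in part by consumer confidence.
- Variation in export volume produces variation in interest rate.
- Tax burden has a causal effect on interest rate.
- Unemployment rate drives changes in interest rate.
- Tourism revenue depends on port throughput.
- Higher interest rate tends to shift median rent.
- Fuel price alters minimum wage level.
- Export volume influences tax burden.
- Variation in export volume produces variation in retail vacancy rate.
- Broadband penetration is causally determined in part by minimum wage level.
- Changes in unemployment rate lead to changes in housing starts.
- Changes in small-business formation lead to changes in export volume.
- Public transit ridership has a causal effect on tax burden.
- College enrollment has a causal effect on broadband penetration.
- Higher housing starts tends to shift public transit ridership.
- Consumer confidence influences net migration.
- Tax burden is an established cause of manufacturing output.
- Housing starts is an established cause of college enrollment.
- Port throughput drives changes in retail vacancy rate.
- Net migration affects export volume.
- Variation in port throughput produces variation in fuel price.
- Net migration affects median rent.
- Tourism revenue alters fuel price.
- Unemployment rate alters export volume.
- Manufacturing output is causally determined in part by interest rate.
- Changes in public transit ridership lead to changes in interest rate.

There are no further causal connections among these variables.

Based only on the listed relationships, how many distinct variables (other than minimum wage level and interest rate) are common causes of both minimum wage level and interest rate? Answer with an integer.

The common causes are: consumer confidence (to minimum wage level via consumer confidence → tourism revenue → fuel price → minimum wage level; to interest rate via consumer confidence → net migration → export volume → interest rate).
Every other variable lacks a causal path to at least one of minimum wage level and interest rate.

1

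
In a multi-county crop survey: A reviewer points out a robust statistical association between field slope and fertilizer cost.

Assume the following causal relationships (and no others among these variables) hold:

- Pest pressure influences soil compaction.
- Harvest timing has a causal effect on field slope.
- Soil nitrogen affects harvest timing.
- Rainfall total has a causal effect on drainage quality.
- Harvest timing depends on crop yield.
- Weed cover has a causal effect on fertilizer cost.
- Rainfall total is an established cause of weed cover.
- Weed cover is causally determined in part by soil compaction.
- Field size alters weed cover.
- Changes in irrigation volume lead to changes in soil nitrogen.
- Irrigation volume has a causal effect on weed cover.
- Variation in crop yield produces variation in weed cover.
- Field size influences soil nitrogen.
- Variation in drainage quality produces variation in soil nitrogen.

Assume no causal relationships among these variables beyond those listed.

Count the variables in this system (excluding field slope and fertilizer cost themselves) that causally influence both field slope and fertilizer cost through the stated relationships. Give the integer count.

The common causes are: crop yield (to field slope via crop yield → harvest timing → field slope; to fertilizer cost via crop yield → weed cover → fertilizer cost); field size (to field slope via field size → soil nitrogen → harvest timing → field slope; to fertilizer cost via field size → weed cover → fertilizer cost); irrigation volume (to field slope via irrigation volume → soil nitrogen → harvest timing → field slope; to fertilizer cost via irrigation volume → weed cover → fertilizer cost); rainfall total (to field slope via rainfall total → drainage quality → soil nitrogen → harvest timing → field slope; to fertilizer cost via rainfall total → weed cover → fertilizer cost).
Every other variable lacks a causal path to at least one of field slope and fertilizer cost.

4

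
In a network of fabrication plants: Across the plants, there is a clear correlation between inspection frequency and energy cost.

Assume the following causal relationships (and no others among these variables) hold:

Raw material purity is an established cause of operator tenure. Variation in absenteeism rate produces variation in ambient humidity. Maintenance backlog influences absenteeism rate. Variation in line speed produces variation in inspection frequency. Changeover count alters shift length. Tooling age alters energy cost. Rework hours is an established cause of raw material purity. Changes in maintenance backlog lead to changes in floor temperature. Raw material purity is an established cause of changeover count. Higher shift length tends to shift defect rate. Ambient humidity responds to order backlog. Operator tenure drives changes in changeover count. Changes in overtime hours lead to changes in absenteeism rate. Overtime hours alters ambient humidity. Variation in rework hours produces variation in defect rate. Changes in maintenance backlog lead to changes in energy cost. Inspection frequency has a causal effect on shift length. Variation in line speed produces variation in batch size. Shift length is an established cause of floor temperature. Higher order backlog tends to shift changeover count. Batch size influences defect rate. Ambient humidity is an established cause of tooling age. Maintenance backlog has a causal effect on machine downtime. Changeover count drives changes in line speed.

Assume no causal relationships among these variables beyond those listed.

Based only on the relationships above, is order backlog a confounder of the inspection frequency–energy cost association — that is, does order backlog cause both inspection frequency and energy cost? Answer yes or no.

Order backlog has a causal path to inspection frequency (order backlog → changeover count → line speed → inspection frequency) and to energy cost (order backlog → ambient humidity → tooling age → energy cost), so it is a common cause of both — a confounder.

yes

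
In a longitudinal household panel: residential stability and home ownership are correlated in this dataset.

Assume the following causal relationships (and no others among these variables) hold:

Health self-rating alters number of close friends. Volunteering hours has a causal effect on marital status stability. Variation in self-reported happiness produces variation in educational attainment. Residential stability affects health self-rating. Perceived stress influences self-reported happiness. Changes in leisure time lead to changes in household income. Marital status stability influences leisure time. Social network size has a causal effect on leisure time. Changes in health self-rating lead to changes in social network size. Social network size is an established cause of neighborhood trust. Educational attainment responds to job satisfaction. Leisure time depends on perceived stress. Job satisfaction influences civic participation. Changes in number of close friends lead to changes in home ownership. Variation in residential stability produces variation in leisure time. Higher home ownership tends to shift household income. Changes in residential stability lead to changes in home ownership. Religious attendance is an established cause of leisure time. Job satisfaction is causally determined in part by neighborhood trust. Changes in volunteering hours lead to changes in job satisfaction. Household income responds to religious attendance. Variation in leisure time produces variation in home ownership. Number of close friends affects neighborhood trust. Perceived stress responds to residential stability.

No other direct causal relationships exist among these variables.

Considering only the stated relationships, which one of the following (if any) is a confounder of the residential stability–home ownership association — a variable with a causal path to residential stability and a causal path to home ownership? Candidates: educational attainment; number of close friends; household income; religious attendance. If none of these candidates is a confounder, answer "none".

None of the listed candidates has causal paths to both residential stability and home ownership in the stated relationships, so none is a common cause.

none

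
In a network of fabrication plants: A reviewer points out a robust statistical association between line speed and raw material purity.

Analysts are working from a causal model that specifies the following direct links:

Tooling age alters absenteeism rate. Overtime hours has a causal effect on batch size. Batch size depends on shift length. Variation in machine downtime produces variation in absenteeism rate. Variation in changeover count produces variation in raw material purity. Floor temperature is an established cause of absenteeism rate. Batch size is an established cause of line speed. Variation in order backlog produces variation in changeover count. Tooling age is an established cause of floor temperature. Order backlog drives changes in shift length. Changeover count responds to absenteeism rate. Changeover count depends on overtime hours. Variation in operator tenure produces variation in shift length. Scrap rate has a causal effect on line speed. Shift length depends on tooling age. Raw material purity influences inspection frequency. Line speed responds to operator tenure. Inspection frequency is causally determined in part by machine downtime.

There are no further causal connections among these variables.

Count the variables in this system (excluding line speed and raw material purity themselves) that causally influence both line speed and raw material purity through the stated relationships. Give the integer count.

The common causes are: order backlog (to line speed via order backlog → shift length → batch size → line speed; to raw material purity via order backlog → changeover count → raw material purity); overtime hours (to line speed via overtime hours → batch size → line speed; to raw material purity via overtime hours → changeover count → raw material purity); tooling age (to line speed via tooling age → shift length → batch size → line speed; to raw material purity via tooling age → absenteeism rate → changeover count → raw material purity).
Every other variable lacks a causal path to at least one of line speed and raw material purity.

3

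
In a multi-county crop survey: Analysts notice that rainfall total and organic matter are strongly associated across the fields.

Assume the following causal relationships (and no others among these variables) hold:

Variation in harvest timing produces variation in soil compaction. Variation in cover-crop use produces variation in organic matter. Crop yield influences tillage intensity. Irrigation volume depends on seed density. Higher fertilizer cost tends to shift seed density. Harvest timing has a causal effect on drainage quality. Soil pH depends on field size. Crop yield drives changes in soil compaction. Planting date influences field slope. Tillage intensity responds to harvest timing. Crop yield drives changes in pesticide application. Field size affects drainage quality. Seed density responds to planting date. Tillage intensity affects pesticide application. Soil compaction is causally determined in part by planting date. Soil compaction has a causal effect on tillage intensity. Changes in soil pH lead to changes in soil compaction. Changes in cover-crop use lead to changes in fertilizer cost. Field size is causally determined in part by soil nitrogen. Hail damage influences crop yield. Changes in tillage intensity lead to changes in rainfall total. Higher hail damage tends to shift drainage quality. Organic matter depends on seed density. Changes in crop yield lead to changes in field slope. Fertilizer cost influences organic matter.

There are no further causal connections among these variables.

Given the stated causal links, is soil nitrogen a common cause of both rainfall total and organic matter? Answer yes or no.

no

Soil nitrogen has no stated causal path to organic matter. A confounder must cause both variables, so soil nitrogen does not qualify.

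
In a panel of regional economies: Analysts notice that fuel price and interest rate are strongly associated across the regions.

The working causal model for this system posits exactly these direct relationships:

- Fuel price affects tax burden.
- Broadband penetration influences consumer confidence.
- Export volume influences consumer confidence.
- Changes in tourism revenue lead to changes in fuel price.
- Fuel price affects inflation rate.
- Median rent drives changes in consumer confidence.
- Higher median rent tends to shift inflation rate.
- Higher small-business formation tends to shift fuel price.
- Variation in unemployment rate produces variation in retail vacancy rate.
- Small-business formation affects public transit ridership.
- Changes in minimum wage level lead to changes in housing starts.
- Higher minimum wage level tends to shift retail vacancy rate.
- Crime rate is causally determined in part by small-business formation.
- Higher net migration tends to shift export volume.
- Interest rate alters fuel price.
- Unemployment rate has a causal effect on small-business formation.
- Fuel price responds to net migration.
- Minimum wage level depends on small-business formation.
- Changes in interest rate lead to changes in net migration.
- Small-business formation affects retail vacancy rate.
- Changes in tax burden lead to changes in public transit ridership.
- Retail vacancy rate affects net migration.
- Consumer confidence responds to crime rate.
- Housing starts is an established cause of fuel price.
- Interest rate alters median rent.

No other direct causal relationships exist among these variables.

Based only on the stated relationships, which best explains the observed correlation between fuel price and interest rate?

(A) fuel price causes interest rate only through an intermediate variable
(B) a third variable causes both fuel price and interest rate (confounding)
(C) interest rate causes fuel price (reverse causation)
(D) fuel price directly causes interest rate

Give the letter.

The stated link runs interest rate → fuel price; fuel price has no causal path to interest rate. No variable causes both, so confounding is ruled out. The correlation reflects reverse causation.

C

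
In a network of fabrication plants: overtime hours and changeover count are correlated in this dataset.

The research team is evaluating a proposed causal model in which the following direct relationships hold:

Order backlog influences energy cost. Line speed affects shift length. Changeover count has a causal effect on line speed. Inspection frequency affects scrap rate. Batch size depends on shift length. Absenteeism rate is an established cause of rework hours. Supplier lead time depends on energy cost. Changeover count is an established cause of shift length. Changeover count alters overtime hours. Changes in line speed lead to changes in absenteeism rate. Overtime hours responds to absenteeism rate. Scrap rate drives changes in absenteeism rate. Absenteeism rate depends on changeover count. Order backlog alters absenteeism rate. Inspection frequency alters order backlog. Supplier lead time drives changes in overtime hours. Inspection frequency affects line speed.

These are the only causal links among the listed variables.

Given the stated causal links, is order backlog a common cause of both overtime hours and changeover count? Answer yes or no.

no

Order backlog has no stated causal path to changeover count. A confounder must cause both variables, so order backlog does not qualify.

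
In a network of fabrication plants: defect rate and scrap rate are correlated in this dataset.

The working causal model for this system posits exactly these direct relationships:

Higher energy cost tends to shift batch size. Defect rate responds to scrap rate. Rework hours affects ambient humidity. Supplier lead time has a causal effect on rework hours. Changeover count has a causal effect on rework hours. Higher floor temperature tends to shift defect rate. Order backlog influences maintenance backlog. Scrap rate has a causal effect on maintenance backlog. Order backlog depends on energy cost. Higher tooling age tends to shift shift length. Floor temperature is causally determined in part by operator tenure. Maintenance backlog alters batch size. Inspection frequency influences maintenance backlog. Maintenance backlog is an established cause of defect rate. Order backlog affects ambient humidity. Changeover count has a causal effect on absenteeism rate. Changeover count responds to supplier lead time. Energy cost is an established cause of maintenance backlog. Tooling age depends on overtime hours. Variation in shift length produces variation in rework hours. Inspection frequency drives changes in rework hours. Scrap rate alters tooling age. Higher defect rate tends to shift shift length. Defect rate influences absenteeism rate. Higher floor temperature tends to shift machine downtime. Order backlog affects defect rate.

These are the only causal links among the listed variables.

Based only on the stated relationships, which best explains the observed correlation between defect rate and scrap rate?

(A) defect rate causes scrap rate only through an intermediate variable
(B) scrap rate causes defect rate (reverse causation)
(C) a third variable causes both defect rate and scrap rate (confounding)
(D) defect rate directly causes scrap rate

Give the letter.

The stated link runs scrap rate → defect rate; defect rate has no causal path to scrap rate. No variable causes both, so confounding is ruled out. The correlation reflects reverse causation.

B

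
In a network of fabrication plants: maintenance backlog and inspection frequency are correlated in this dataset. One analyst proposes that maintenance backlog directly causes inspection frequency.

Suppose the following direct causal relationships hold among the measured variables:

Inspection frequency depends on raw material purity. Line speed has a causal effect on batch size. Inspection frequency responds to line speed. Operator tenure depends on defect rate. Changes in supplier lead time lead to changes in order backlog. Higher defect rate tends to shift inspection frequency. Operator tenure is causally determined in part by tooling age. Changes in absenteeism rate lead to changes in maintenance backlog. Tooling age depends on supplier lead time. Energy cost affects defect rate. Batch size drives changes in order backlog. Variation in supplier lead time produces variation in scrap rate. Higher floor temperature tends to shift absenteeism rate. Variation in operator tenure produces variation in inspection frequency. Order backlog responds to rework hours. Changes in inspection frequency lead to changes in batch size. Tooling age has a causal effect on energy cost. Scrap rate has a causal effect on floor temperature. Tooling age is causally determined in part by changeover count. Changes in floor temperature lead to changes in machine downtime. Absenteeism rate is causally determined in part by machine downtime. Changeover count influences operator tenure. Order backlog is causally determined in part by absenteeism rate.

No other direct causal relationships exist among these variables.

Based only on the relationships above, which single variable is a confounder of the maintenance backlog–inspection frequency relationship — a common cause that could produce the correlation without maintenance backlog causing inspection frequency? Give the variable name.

Supplier lead time has a causal path to maintenance backlog (supplier lead time → scrap rate → floor temperature → absenteeism rate → maintenance backlog) and a separate causal path to inspection frequency (supplier lead time → tooling age → operator tenure → inspection frequency), so it is a common cause of both.
No stated relationship gives maintenance backlog a causal route to inspection frequency, so the correlation is explained by the shared upstream cause rather than a direct effect.

supplier lead time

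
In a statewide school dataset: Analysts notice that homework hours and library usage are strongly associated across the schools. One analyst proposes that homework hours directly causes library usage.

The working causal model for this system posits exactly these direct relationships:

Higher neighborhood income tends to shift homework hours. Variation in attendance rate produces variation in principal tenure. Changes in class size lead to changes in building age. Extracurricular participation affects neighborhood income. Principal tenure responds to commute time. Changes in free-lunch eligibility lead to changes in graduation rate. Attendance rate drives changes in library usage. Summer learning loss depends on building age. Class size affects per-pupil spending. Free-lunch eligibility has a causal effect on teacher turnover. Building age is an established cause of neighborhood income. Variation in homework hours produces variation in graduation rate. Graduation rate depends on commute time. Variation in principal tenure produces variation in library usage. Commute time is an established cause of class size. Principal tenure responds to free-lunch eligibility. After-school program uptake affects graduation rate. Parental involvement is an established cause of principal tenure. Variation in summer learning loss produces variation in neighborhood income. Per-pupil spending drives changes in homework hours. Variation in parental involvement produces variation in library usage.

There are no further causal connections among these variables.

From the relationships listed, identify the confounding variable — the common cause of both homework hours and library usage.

Commute time has a causal path to homework hours (commute time → class size → per-pupil spending → homework hours) and a separate causal path to library usage (commute time → principal tenure → library usage), so it is a common cause of both.
No stated relationship gives homework hours a causal route to library usage, so the correlation is explained by the shared upstream cause rather than a direct effect.

commute time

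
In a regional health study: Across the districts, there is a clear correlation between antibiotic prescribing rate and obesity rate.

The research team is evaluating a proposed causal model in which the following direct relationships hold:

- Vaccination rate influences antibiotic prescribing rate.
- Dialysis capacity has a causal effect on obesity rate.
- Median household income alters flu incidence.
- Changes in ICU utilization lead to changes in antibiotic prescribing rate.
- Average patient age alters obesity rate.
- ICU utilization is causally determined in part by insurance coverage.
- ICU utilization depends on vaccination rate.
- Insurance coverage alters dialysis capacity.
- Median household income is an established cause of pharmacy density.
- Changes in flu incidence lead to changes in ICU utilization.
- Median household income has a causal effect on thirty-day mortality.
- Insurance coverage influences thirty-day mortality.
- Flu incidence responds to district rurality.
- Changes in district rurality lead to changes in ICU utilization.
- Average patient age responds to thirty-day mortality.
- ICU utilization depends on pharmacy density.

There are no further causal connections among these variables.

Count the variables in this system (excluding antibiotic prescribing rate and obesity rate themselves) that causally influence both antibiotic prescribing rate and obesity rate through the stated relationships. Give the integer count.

The common causes are: insurance coverage (to antibiotic prescribing rate via insurance coverage → ICU utilization → antibiotic prescribing rate; to obesity rate via insurance coverage → dialysis capacity → obesity rate); median household income (to antibiotic prescribing rate via median household income → pharmacy density → ICU utilization → antibiotic prescribing rate; to obesity rate via median household income → thirty-day mortality → average patient age → obesity rate).
Every other variable lacks a causal path to at least one of antibiotic prescribing rate and obesity rate.

2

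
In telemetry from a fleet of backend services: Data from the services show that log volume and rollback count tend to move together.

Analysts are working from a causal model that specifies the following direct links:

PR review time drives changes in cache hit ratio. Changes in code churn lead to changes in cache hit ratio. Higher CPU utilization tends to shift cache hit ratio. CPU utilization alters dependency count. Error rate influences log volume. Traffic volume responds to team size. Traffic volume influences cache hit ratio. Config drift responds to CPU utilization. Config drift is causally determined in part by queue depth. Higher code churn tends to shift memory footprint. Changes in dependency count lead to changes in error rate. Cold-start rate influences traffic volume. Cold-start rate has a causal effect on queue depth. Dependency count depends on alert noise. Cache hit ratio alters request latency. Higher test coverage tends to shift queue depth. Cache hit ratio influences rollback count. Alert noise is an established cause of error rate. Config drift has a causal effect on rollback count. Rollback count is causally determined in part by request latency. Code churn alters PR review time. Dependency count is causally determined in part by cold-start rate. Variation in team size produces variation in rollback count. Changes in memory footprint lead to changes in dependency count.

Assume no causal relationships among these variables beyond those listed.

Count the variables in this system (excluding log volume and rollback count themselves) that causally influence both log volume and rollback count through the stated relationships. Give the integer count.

The common causes are: CPU utilization (to log volume via CPU utilization → dependency count → error rate → log volume; to rollback count via CPU utilization → config drift → rollback count); code churn (to log volume via code churn → memory footprint → dependency count → error rate → log volume; to rollback count via code churn → cache hit ratio → rollback count); cold-start rate (to log volume via cold-start rate → dependency count → error rate → log volume; to rollback count via cold-start rate → traffic volume → cache hit ratio → rollback count).
Every other variable lacks a causal path to at least one of log volume and rollback count.

3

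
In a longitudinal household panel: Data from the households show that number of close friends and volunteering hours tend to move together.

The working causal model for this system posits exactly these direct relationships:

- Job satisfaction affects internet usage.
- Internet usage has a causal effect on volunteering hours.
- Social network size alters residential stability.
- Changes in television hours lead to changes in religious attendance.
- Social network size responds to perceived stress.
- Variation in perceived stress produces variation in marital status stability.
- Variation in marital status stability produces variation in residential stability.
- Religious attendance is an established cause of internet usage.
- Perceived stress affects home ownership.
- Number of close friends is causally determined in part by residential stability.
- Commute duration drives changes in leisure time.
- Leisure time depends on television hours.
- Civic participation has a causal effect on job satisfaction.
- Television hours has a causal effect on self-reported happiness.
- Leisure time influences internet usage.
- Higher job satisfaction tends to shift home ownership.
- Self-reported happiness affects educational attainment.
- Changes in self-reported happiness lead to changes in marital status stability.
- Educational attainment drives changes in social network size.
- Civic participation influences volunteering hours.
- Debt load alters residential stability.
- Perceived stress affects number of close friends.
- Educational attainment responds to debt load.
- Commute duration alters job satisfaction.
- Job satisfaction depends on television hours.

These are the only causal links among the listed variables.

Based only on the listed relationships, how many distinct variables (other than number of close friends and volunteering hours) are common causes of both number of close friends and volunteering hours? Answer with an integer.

The common causes are: television hours (to number of close friends via television hours → self-reported happiness → marital status stability → residential stability → number of close friends; to volunteering hours via television hours → job satisfaction → internet usage → volunteering hours).
Every other variable lacks a causal path to at least one of number of close friends and volunteering hours.

1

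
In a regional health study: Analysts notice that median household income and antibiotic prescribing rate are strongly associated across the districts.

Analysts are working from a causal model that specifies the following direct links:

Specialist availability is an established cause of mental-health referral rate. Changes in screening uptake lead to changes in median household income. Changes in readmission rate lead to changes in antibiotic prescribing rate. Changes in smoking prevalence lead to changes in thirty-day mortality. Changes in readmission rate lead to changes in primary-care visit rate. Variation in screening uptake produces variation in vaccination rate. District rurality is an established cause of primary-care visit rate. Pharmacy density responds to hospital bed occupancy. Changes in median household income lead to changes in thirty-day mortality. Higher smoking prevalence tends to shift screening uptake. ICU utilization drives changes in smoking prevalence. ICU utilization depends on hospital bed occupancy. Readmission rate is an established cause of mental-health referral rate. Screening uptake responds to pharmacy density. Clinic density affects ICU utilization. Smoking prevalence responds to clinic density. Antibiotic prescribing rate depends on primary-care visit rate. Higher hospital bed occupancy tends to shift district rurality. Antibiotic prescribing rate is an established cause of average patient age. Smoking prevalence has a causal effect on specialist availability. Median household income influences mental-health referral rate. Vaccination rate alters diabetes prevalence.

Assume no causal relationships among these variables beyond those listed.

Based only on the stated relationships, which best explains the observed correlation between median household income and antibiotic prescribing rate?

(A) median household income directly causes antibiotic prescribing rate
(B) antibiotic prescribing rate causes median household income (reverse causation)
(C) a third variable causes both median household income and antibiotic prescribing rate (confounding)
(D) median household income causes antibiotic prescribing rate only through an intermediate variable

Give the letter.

C

Hospital bed occupancy causes median household income (hospital bed occupancy → pharmacy density → screening uptake → median household income) and antibiotic prescribing rate (hospital bed occupancy → district rurality → primary-care visit rate → antibiotic prescribing rate) — a common cause creating the correlation.
There is no stated path from median household income to antibiotic prescribing rate or from antibiotic prescribing rate to median household income, so neither direct nor reverse causation applies.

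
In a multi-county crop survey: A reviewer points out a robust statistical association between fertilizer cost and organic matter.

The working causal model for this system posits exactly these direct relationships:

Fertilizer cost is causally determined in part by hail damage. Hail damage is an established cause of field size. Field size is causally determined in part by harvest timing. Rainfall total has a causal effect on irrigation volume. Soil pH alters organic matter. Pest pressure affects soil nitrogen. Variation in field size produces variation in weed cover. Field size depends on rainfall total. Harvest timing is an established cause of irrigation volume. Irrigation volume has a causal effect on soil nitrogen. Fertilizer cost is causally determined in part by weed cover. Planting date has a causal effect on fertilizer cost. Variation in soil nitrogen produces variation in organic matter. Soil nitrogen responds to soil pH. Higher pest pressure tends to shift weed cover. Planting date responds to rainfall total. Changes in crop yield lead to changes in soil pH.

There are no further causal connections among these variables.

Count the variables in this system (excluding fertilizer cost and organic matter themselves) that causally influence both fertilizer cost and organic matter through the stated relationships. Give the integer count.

3

The common causes are: harvest timing (to fertilizer cost via harvest timing → field size → weed cover → fertilizer cost; to organic matter via harvest timing → irrigation volume → soil nitrogen → organic matter); pest pressure (to fertilizer cost via pest pressure → weed cover → fertilizer cost; to organic matter via pest pressure → soil nitrogen → organic matter); rainfall total (to fertilizer cost via rainfall total → planting date → fertilizer cost; to organic matter via rainfall total → irrigation volume → soil nitrogen → organic matter).
Every other variable lacks a causal path to at least one of fertilizer cost and organic matter.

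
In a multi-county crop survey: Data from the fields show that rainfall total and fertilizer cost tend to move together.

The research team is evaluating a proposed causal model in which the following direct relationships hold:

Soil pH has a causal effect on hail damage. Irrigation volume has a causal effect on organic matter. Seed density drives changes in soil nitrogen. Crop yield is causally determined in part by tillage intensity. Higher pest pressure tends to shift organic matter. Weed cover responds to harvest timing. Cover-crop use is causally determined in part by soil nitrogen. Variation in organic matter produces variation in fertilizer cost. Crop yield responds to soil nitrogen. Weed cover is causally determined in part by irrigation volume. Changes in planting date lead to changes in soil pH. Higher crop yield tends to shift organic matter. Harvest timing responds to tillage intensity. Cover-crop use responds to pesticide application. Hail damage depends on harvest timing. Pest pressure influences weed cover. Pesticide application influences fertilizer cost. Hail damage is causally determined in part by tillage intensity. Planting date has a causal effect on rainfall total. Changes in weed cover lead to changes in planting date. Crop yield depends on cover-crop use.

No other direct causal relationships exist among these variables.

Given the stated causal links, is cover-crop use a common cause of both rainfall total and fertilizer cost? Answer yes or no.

Cover-crop use has no stated causal path to rainfall total. A confounder must cause both variables, so cover-crop use does not qualify.

no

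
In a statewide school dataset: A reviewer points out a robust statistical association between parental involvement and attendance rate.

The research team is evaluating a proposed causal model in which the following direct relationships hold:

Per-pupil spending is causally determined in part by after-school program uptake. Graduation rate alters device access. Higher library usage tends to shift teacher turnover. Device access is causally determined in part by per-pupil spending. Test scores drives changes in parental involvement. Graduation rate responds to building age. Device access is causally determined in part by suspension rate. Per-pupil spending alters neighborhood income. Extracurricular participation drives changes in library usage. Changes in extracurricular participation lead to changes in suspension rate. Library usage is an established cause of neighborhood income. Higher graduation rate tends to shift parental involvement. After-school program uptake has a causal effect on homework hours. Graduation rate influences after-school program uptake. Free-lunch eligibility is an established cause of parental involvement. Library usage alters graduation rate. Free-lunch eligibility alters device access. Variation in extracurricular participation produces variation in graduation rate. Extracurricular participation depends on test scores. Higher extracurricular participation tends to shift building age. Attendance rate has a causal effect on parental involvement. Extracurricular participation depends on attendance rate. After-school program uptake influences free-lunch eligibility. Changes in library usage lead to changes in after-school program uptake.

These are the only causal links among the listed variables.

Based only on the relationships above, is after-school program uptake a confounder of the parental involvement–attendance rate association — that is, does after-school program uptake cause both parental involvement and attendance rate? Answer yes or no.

no

After-school program uptake has no stated causal path to attendance rate. A confounder must cause both variables, so after-school program uptake does not qualify.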